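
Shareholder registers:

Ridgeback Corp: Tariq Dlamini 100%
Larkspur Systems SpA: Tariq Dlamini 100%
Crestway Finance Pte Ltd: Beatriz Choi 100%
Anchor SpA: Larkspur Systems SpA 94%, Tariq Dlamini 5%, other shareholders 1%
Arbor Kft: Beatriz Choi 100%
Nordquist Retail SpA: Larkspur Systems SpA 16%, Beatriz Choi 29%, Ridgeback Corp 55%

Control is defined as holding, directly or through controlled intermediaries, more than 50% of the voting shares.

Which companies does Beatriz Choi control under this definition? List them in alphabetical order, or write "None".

Arbor Kft, Crestway Finance Pte Ltd

Beatriz holds 100% of Crestway, so Beatriz controls Crestway.
Beatriz holds 100% of Arbor, so Beatriz controls Arbor.
No other company's threshold is met.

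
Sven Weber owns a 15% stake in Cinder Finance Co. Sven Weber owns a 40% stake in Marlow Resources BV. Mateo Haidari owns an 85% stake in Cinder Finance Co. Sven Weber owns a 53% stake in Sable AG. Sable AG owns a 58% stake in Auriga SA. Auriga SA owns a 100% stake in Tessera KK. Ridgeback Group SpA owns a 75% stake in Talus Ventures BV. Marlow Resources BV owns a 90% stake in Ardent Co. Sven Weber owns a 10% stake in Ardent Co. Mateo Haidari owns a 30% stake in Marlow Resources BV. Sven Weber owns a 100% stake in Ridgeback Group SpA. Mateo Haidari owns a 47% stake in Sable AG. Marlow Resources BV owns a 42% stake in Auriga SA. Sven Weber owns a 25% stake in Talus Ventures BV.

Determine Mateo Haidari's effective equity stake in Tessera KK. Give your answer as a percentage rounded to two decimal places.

39.86%

Mateo reaches Tessera along 2 paths.
Via Sable → Auriga: 47% × 58% × 100% = 27.26%.
Via Marlow → Auriga: 30% × 42% × 100% = 12.6%.
Total: 27.26% + 12.6% = 39.86%.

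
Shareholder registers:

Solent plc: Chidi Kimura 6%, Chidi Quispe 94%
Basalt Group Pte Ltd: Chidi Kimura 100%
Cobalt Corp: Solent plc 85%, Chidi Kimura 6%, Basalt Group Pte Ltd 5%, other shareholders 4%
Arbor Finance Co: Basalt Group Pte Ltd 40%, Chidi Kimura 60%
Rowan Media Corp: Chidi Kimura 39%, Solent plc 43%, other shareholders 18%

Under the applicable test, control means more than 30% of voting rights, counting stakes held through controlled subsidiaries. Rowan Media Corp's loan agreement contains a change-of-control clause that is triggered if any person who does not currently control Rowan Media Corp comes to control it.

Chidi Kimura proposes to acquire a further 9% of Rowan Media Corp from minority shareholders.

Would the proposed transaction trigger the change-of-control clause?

The purchase changes only Chidi Kimura's holdings, so Chidi Kimura is the only person who could newly come to control Rowan.
Chidi Kimura holds 39% of Rowan, so Chidi Kimura controls Rowan.
So Chidi Kimura already controls Rowan before the transaction.
After the purchase, Chidi Kimura's direct stake in Rowan rises to 39% + 9% = 48%.
Chidi Kimura controlled Rowan already, so this is not a new person acquiring control; every other person's position is unchanged or reduced.
No new person acquires control, so the clause is not triggered.

No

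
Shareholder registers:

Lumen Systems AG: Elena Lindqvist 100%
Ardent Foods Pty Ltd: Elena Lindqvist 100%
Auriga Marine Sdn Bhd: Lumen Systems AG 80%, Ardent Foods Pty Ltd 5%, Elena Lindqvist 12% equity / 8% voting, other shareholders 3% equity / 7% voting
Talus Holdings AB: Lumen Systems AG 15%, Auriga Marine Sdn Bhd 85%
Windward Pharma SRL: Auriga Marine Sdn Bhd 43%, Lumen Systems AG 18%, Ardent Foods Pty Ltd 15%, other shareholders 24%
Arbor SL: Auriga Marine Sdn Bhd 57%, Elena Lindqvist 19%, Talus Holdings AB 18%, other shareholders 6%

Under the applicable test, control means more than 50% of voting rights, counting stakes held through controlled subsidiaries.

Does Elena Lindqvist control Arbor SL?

Elena holds 100% of Ardent, so Elena controls Ardent.
Elena holds 100% of Lumen, so Elena controls Lumen.
Lumen and Ardent and Elena together hold 80% + 5% + 8% = 93% of Auriga, so Elena controls Auriga.
Lumen and Auriga together hold 15% + 85% = 100% of Talus, so Elena controls Talus.
Auriga and Elena and Talus together hold 57% + 19% + 18% = 94% of Arbor, so Elena controls Arbor.

Yes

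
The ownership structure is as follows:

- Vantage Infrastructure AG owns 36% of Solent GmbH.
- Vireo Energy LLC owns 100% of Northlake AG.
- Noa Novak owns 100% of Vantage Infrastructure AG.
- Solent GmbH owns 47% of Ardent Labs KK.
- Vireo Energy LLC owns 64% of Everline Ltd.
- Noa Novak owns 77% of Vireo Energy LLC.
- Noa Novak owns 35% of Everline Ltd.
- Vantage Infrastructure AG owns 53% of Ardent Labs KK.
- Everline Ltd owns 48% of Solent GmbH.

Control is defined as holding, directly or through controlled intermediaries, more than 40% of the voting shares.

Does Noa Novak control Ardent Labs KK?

Noa holds 100% of Vantage, so Noa controls Vantage.
Noa holds 77% of Vireo, so Noa controls Vireo.
Noa and Vireo together hold 35% + 64% = 99% of Everline, so Noa controls Everline.
Vantage and Everline together hold 36% + 48% = 84% of Solent, so Noa controls Solent.
Vantage and Solent together hold 53% + 47% = 100% of Ardent, so Noa controls Ardent.

Yes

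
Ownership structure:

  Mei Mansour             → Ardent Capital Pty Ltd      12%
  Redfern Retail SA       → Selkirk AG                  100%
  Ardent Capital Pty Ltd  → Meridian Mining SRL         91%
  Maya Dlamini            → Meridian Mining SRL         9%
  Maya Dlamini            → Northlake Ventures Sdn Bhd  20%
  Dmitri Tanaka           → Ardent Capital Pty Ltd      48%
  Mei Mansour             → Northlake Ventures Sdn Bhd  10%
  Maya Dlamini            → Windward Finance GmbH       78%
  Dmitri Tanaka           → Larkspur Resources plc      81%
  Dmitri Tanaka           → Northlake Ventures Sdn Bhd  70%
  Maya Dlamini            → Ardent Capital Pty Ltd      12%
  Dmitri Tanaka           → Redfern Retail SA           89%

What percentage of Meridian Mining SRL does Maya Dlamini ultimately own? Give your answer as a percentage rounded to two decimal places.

Maya reaches Meridian along 2 paths.
Direct stake: 9% = 9%.
Via Ardent: 12% × 91% = 10.92%.
Total: 9% + 10.92% = 19.92%.

19.92%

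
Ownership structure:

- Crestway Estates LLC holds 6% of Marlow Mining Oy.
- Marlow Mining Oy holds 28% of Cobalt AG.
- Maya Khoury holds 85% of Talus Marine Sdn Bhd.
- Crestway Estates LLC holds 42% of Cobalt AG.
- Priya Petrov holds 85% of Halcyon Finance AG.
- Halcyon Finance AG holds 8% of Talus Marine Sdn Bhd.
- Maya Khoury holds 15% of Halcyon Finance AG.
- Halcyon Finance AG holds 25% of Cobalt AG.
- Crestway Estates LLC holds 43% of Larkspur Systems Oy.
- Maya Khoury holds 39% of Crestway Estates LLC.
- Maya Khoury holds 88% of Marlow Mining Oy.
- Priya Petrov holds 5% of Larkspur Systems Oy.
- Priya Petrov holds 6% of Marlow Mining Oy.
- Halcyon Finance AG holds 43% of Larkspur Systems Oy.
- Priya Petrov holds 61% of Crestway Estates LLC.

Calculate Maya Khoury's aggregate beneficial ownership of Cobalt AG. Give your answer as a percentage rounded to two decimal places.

45.43%

Maya reaches Cobalt along 4 paths.
Via Halcyon: 15% × 25% = 3.75%.
Via Crestway: 39% × 42% = 16.38%.
Via Crestway → Marlow: 39% × 6% × 28% = 0.6552%.
Via Marlow: 88% × 28% = 24.64%.
Total: 3.75% + 16.38% + 0.6552% + 24.64% = 45.4252%.
Rounded: 45.43%.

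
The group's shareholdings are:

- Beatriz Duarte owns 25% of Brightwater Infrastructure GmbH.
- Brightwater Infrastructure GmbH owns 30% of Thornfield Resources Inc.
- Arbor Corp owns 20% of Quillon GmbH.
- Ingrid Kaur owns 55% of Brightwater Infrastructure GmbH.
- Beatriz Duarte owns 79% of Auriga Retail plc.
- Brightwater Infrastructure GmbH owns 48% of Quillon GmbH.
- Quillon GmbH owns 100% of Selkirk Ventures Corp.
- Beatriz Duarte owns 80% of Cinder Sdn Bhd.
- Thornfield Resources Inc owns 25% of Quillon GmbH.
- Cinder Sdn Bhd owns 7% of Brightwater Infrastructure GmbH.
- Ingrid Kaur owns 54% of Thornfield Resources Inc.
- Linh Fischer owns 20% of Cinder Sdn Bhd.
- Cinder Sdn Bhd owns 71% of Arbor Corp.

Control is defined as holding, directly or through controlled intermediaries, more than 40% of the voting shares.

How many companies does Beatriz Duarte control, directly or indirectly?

Beatriz holds 80% of Cinder, so Beatriz controls Cinder.
Beatriz holds 79% of Auriga, so Beatriz controls Auriga.
Cinder holds 71% of Arbor, so Beatriz controls Arbor.
No other company's threshold is met.
Beatriz controls 3 companies.

3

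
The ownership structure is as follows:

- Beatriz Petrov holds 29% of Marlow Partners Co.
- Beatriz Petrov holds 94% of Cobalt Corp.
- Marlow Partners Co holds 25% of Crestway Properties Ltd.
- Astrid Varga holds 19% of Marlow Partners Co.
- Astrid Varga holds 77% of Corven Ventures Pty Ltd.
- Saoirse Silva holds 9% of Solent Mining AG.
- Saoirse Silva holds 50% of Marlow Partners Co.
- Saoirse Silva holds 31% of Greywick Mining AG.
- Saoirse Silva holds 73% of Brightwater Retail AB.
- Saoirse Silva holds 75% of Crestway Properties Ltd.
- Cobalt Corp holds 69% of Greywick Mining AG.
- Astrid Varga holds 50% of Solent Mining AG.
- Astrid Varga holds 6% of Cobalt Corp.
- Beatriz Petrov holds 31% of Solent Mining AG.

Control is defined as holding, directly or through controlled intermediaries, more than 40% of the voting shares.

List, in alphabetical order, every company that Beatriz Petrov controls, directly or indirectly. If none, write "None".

Cobalt Corp, Greywick Mining AG

Beatriz holds 94% of Cobalt, so Beatriz controls Cobalt.
Cobalt holds 69% of Greywick, so Beatriz controls Greywick.
No other company's threshold is met.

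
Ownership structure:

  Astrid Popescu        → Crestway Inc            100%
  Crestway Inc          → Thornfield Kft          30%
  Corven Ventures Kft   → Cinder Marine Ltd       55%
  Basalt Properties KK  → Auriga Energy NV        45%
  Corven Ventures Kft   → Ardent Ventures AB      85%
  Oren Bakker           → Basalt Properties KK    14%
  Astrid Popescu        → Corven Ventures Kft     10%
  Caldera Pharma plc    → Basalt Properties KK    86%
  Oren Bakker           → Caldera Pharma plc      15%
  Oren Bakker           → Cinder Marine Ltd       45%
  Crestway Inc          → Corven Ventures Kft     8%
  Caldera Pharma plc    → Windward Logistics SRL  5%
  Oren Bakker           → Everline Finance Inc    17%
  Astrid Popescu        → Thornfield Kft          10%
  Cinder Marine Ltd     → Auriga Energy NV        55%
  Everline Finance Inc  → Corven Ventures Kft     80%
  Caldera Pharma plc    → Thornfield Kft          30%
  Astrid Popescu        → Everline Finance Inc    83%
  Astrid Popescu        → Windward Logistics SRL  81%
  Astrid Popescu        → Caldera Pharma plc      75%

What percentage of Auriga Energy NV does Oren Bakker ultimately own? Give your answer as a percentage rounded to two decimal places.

40.97%

Oren reaches Auriga along 4 paths.
Via Cinder: 45% × 55% = 24.75%.
Via Everline → Corven → Cinder: 17% × 80% × 55% × 55% = 4.114%.
Via Basalt: 14% × 45% = 6.3%.
Via Caldera → Basalt: 15% × 86% × 45% = 5.805%.
Total: 24.75% + 4.114% + 6.3% + 5.805% = 40.969%.
Rounded: 40.97%.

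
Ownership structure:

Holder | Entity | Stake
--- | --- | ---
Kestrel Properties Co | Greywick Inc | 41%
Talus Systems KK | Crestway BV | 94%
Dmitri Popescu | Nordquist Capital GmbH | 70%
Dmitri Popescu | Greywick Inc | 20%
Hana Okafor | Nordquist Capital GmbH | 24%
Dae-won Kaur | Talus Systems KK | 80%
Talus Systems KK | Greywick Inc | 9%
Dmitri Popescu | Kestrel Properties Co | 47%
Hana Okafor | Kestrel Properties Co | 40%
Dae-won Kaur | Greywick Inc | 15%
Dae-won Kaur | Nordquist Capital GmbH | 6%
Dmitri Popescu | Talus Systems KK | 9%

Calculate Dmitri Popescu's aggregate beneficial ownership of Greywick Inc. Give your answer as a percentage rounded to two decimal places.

Dmitri reaches Greywick along 3 paths.
Direct stake: 20% = 20%.
Via Kestrel: 47% × 41% = 19.27%.
Via Talus: 9% × 9% = 0.81%.
Total: 20% + 19.27% + 0.81% = 40.08%.

40.08%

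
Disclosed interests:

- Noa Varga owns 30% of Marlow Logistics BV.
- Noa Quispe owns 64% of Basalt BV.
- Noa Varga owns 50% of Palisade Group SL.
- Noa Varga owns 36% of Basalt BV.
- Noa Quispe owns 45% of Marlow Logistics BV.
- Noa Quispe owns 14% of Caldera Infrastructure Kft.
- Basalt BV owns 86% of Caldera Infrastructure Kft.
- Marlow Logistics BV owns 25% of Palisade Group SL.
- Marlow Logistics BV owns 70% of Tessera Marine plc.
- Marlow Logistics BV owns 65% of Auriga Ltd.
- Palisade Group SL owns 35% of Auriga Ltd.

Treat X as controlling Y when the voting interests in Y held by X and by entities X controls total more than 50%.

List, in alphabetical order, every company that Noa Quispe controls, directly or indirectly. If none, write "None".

Noa Quispe holds 64% of Basalt, so Noa Quispe controls Basalt.
Noa Quispe and Basalt together hold 14% + 86% = 100% of Caldera, so Noa Quispe controls Caldera.
No other company's threshold is met.

Basalt BV, Caldera Infrastructure Kft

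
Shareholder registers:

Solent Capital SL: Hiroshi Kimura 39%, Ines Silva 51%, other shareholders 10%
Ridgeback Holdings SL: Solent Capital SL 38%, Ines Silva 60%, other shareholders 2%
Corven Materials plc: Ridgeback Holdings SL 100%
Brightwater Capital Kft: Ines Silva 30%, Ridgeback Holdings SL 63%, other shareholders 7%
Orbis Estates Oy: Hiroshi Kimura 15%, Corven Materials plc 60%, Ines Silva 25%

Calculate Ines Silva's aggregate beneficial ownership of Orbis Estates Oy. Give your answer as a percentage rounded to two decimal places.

72.63%

Ines reaches Orbis along 3 paths.
Via Solent → Ridgeback → Corven: 51% × 38% × 100% × 60% = 11.628%.
Via Ridgeback → Corven: 60% × 100% × 60% = 36%.
Direct stake: 25% = 25%.
Total: 11.628% + 36% + 25% = 72.628%.
Rounded: 72.63%.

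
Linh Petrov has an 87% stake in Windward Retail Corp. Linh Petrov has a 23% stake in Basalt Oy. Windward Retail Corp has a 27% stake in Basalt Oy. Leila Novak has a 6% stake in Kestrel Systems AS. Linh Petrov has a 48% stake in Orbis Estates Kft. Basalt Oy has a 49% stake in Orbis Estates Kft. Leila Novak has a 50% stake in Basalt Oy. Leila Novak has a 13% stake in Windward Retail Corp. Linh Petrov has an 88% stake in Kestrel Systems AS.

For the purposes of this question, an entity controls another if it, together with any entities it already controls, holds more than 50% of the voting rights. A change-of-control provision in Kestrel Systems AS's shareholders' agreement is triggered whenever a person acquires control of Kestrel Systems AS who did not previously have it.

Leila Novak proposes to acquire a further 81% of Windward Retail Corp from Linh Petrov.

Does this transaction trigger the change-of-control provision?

No

The purchase adds only to Leila's holdings (Linh's stake shrinks), so Leila is the only person who could newly come to control Kestrel.
Leila's largest direct stake is 50% in Basalt, which does not meet the threshold, so Leila controls no company.
In Kestrel, Leila's side holds only 6%, not > 50%.
So before the transaction, Leila does not control Kestrel.
After the purchase, Leila's direct stake in Windward rises to 13% + 81% = 94%, and Linh's stake falls to 6%.
Leila holds 94% of Windward, so Leila controls Windward.
Windward and Leila together hold 27% + 50% = 77% of Basalt, so Leila controls Basalt.
After the transaction, Leila's side holds 6% of Kestrel, not > 50%, so Leila still does not control Kestrel.
No new person acquires control, so the clause is not triggered.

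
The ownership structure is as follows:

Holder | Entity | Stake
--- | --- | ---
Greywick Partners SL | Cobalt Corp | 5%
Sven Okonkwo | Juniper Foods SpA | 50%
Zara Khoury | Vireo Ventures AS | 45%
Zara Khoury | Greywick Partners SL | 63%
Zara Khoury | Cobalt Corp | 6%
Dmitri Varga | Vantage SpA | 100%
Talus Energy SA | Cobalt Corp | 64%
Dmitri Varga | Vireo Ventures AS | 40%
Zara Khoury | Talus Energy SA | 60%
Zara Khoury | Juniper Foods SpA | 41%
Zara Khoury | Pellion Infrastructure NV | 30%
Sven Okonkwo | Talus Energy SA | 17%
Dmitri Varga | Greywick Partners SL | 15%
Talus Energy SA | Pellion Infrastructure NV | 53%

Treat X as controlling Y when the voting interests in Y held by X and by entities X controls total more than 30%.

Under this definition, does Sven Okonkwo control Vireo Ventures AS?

No

Sven holds 50% of Juniper, so Sven controls Juniper.
Neither Sven nor any entity Sven controls holds any voting interest in Vireo.
So Sven does not control Vireo.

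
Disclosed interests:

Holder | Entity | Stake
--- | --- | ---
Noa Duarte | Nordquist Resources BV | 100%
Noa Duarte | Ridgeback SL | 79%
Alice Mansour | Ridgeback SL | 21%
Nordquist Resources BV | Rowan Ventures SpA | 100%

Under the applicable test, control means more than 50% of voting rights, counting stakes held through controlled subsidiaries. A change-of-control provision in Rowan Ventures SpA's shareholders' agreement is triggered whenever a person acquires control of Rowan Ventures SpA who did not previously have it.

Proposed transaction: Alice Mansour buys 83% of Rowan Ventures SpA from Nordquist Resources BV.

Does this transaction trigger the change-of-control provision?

Yes

The purchase adds only to Alice's holdings (Nordquist's stake shrinks), so Alice is the only person who could newly come to control Rowan.
Alice's largest direct stake is 21% in Ridgeback, which does not meet the threshold, so Alice controls no company.
Neither Alice nor any entity Alice controls holds any voting interest in Rowan.
So before the transaction, Alice does not control Rowan.
After the purchase, Alice holds 83% of Rowan directly, and Nordquist's stake falls to 17%.
Alice holds 83% of Rowan, so Alice controls Rowan.
Alice did not control Rowan before and does after, so the clause is triggered.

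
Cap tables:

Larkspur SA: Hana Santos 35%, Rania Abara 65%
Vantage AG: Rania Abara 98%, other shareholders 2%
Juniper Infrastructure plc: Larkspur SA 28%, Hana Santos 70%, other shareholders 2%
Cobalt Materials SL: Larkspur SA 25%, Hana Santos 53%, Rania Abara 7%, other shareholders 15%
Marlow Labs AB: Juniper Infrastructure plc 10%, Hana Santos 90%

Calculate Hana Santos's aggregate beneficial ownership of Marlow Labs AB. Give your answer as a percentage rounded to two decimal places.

97.98%

Hana reaches Marlow along 3 paths.
Via Larkspur → Juniper: 35% × 28% × 10% = 0.98%.
Via Juniper: 70% × 10% = 7%.
Direct stake: 90% = 90%.
Total: 0.98% + 7% + 90% = 97.98%.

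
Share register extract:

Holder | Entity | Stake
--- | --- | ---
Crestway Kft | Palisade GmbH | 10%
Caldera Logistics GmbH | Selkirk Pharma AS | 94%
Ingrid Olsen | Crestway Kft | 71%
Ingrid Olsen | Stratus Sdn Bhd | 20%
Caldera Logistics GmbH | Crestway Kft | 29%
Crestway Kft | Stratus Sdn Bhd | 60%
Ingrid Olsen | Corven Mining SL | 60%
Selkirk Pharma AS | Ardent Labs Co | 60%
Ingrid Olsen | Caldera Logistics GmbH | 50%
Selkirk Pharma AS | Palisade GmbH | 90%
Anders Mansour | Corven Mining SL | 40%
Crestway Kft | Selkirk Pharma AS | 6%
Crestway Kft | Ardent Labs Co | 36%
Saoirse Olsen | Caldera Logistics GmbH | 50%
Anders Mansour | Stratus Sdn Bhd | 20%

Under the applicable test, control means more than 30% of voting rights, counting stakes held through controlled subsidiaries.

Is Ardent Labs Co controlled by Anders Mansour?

Anders holds 40% of Corven, so Anders controls Corven.
Neither Anders nor any entity Anders controls holds any voting interest in Ardent.
So Anders does not control Ardent.

No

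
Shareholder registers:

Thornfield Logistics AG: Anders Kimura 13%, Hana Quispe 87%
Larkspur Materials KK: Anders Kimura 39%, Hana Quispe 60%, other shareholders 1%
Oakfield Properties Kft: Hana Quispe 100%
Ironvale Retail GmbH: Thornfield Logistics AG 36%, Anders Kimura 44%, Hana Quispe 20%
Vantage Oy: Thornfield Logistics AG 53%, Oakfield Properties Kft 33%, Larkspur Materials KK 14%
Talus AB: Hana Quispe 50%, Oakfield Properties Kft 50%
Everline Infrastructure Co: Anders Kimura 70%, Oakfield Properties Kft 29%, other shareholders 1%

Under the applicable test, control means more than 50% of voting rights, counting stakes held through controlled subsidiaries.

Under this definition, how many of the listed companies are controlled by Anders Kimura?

1

Anders holds 70% of Everline, so Anders controls Everline.
No other company's threshold is met.
Anders controls 1 company.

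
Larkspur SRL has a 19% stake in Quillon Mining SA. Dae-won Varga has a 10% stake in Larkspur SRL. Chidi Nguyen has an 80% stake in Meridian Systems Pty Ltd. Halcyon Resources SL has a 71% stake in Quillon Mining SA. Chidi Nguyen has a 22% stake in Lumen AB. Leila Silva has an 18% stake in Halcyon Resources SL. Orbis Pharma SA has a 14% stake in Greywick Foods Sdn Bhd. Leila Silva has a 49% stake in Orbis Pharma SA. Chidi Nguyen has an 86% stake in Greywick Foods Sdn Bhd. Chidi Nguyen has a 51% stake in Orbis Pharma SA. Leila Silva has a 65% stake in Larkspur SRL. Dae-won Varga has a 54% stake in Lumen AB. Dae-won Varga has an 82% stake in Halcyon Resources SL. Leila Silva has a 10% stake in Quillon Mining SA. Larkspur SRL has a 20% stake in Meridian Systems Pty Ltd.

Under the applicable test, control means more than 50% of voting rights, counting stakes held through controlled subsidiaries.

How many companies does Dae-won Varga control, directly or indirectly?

Dae-won holds 82% of Halcyon, so Dae-won controls Halcyon.
Halcyon holds 71% of Quillon, so Dae-won controls Quillon.
Dae-won holds 54% of Lumen, so Dae-won controls Lumen.
No other company's threshold is met.
Dae-won controls 3 companies.

3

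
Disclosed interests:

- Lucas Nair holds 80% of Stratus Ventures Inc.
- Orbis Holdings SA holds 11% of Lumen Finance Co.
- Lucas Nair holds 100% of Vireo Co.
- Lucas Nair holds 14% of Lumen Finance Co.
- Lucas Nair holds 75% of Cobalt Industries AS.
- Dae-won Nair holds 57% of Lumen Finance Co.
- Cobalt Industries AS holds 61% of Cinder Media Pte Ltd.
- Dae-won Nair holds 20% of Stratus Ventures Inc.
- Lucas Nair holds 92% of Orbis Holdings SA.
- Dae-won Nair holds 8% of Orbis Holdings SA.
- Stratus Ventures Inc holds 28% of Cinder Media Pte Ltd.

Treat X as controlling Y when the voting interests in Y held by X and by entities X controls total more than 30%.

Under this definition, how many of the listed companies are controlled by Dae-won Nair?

Dae-won holds 57% of Lumen, so Dae-won controls Lumen.
No other company's threshold is met.
Dae-won controls 1 company.

1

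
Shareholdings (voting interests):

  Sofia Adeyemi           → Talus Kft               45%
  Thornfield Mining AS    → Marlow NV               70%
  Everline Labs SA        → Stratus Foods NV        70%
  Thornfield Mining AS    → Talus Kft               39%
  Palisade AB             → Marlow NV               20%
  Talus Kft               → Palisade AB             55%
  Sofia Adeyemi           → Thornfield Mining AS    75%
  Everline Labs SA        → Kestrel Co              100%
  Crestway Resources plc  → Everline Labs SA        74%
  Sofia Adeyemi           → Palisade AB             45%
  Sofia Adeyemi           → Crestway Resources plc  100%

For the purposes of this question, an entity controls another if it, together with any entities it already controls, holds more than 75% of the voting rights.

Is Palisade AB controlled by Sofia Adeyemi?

No

Sofia holds 100% of Crestway, so Sofia controls Crestway.
In Palisade, Sofia's side holds only 45%, not > 75%.
So Sofia does not control Palisade.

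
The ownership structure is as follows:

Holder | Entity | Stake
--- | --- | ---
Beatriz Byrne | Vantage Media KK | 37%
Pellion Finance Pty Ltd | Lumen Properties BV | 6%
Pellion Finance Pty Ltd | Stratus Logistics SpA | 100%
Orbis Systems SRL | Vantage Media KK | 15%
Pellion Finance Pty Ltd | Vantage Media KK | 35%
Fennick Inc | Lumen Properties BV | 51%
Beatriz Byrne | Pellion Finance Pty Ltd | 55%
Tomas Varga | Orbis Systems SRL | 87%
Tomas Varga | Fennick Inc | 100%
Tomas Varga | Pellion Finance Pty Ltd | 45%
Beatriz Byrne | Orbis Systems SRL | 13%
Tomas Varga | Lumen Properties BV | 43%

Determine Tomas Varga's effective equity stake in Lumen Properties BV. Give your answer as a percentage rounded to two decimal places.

96.70%

Tomas reaches Lumen along 3 paths.
Via Fennick: 100% × 51% = 51%.
Direct stake: 43% = 43%.
Via Pellion: 45% × 6% = 2.7%.
Total: 51% + 43% + 2.7% = 96.7%.
Rounded: 96.70%.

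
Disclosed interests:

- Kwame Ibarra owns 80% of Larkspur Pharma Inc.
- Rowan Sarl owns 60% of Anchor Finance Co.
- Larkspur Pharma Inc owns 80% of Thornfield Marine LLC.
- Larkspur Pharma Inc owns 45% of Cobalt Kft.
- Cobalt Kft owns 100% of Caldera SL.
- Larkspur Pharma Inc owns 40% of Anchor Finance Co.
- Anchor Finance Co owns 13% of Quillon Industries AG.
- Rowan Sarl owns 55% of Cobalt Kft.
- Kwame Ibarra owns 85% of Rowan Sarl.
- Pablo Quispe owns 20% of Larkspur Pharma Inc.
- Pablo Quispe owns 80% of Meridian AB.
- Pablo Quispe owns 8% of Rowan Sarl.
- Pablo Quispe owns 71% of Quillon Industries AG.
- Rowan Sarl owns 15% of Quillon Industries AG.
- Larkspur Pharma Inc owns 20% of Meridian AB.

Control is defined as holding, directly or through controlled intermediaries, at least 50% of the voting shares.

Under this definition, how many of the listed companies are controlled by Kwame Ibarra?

Kwame holds 80% of Larkspur, so Kwame controls Larkspur.
Kwame holds 85% of Rowan, so Kwame controls Rowan.
Rowan and Larkspur together hold 60% + 40% = 100% of Anchor, so Kwame controls Anchor.
Larkspur and Rowan together hold 45% + 55% = 100% of Cobalt, so Kwame controls Cobalt.
Larkspur holds 80% of Thornfield, so Kwame controls Thornfield.
Cobalt holds 100% of Caldera, so Kwame controls Caldera.
No other company's threshold is met.
Kwame controls 6 companies.

6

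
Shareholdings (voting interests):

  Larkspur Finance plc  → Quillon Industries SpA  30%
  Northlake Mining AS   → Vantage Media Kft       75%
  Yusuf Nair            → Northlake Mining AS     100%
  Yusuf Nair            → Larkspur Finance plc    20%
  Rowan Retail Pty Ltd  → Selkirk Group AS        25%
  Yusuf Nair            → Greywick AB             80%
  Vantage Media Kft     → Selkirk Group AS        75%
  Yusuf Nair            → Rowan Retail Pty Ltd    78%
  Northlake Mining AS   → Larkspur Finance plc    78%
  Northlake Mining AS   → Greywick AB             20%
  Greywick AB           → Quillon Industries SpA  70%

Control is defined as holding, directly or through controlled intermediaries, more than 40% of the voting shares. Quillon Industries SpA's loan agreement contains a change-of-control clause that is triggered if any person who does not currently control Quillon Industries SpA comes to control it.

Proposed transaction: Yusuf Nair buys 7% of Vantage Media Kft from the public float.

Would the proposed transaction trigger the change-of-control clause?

No

The purchase changes only Yusuf's holdings, so Yusuf is the only person who could newly come to control Quillon.
Yusuf holds 100% of Northlake, so Yusuf controls Northlake.
Yusuf and Northlake together hold 20% + 78% = 98% of Larkspur, so Yusuf controls Larkspur.
Yusuf and Northlake together hold 80% + 20% = 100% of Greywick, so Yusuf controls Greywick.
Larkspur and Greywick together hold 30% + 70% = 100% of Quillon, so Yusuf controls Quillon.
So Yusuf already controls Quillon before the transaction.
After the purchase, Yusuf holds 7% of Vantage directly.
Yusuf controlled Quillon already, so this is not a new person acquiring control; every other person's position is unchanged or reduced.
No new person acquires control, so the clause is not triggered.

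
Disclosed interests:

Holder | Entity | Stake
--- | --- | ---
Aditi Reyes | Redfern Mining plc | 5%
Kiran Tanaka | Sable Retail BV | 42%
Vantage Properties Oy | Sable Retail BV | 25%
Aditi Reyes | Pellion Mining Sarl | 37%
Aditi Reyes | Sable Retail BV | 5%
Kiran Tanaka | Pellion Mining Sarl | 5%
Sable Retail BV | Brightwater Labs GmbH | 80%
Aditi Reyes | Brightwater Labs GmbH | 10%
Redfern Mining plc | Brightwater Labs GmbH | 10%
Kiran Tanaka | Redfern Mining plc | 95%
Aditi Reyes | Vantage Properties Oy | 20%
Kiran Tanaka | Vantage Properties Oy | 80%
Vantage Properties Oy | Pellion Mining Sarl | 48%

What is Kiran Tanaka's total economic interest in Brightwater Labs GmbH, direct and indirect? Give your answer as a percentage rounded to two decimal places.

59.10%

Kiran reaches Brightwater along 3 paths.
Via Redfern: 95% × 10% = 9.5%.
Via Sable: 42% × 80% = 33.6%.
Via Vantage → Sable: 80% × 25% × 80% = 16%.
Total: 9.5% + 33.6% + 16% = 59.1%.
Rounded: 59.10%.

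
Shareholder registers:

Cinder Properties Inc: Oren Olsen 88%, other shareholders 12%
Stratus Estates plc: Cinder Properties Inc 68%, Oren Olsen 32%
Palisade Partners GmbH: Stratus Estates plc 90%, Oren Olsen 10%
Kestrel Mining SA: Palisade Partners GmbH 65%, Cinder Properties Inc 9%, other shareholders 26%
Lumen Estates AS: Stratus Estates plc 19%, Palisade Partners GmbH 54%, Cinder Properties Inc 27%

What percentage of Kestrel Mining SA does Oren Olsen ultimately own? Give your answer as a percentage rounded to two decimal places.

68.15%

Oren reaches Kestrel along 4 paths.
Via Cinder → Stratus → Palisade: 88% × 68% × 90% × 65% = 35.0064%.
Via Stratus → Palisade: 32% × 90% × 65% = 18.72%.
Via Palisade: 10% × 65% = 6.5%.
Via Cinder: 88% × 9% = 7.92%.
Total: 35.0064% + 18.72% + 6.5% + 7.92% = 68.1464%.
Rounded: 68.15%.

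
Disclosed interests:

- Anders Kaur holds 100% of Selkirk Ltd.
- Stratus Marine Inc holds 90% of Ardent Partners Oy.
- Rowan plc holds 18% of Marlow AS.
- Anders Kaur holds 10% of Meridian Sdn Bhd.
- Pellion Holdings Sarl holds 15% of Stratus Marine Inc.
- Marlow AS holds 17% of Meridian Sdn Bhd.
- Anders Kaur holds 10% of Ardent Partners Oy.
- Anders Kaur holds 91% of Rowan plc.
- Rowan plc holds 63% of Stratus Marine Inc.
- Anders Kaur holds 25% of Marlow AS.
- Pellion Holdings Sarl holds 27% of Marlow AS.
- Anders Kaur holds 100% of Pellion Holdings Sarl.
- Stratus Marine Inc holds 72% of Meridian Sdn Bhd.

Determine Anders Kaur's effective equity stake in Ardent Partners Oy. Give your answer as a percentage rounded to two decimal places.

75.10%

Anders reaches Ardent along 3 paths.
Direct stake: 10% = 10%.
Via Pellion → Stratus: 100% × 15% × 90% = 13.5%.
Via Rowan → Stratus: 91% × 63% × 90% = 51.597%.
Total: 10% + 13.5% + 51.597% = 75.097%.
Rounded: 75.10%.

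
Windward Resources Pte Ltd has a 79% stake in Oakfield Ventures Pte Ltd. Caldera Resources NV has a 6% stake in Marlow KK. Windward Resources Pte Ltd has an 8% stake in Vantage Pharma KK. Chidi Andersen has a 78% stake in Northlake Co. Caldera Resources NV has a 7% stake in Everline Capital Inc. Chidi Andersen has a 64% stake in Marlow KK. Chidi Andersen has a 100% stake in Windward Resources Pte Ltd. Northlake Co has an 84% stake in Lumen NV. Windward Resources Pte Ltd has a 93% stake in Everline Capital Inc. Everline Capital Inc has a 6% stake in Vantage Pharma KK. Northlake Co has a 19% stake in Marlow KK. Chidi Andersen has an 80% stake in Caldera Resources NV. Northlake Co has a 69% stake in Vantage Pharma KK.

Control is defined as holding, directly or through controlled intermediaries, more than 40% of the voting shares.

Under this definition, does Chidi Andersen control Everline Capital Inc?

Yes

Chidi holds 80% of Caldera, so Chidi controls Caldera.
Chidi holds 100% of Windward, so Chidi controls Windward.
Windward and Caldera together hold 93% + 7% = 100% of Everline, so Chidi controls Everline.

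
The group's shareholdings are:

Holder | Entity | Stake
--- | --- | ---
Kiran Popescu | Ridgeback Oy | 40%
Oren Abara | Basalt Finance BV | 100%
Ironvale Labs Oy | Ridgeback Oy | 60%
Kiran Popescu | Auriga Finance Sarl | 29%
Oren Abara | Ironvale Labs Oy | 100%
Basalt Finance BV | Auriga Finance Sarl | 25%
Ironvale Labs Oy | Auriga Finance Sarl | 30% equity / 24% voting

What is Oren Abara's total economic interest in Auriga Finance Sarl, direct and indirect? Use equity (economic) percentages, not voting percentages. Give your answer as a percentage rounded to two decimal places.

55.00%

Oren reaches Auriga along 2 paths.
Via Ironvale: 100% × 30% = 30%.
Via Basalt: 100% × 25% = 25%.
Total: 30% + 25% = 55%.
Rounded: 55.00%.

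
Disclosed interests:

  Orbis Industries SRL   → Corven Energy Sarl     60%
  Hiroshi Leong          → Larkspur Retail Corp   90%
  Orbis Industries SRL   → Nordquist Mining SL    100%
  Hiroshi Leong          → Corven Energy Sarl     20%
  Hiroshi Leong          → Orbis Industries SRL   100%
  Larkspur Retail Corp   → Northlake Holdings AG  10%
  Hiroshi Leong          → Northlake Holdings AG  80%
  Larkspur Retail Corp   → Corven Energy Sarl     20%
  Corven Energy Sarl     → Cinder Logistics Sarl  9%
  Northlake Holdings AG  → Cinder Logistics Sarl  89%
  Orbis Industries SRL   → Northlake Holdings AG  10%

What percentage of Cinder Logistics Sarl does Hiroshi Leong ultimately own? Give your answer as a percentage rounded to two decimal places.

Hiroshi reaches Cinder along 6 paths.
Via Northlake: 80% × 89% = 71.2%.
Via Larkspur → Northlake: 90% × 10% × 89% = 8.01%.
Via Orbis → Northlake: 100% × 10% × 89% = 8.9%.
Via Corven: 20% × 9% = 1.8%.
Via Orbis → Corven: 100% × 60% × 9% = 5.4%.
Via Larkspur → Corven: 90% × 20% × 9% = 1.62%.
Total: 71.2% + 8.01% + 8.9% + 1.8% + 5.4% + 1.62% = 96.93%.

96.93%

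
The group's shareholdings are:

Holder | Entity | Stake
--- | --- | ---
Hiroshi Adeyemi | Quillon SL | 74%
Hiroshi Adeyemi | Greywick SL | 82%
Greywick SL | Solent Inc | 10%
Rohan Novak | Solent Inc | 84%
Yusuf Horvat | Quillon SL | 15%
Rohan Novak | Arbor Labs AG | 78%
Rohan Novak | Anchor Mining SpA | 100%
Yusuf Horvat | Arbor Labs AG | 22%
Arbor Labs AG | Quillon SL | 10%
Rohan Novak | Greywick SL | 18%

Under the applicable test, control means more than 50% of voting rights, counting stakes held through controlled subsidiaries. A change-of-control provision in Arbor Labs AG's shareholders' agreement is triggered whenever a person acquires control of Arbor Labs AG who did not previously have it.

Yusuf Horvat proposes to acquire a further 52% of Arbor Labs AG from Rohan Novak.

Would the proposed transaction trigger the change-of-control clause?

The purchase adds only to Yusuf's holdings (Rohan's stake shrinks), so Yusuf is the only person who could newly come to control Arbor.
Yusuf's largest direct stake is 22% in Arbor, which does not meet the threshold, so Yusuf controls no company.
In Arbor, Yusuf's side holds only 22%, not > 50%.
So before the transaction, Yusuf does not control Arbor.
After the purchase, Yusuf's direct stake in Arbor rises to 22% + 52% = 74%, and Rohan's stake falls to 26%.
Yusuf holds 74% of Arbor, so Yusuf controls Arbor.
Yusuf did not control Arbor before and does after, so the clause is triggered.

Yes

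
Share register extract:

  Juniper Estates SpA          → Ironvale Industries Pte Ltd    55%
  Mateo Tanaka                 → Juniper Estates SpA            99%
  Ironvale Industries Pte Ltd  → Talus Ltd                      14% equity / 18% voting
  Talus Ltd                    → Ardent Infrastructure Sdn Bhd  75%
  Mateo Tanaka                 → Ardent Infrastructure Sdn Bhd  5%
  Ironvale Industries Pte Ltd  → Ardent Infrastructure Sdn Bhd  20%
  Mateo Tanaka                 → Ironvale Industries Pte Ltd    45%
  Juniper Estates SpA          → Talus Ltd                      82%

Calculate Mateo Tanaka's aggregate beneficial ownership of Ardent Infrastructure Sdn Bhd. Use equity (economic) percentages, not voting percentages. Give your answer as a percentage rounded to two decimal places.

Mateo reaches Ardent along 6 paths.
Via Juniper → Talus: 99% × 82% × 75% = 60.885%.
Via Juniper → Ironvale → Talus: 99% × 55% × 14% × 75% = 5.71725%.
Via Ironvale → Talus: 45% × 14% × 75% = 4.725%.
Direct stake: 5% = 5%.
Via Juniper → Ironvale: 99% × 55% × 20% = 10.89%.
Via Ironvale: 45% × 20% = 9%.
Total: 60.885% + 5.71725% + 4.725% + 5% + 10.89% + 9% = 96.21725%.
Rounded: 96.22%.

96.22%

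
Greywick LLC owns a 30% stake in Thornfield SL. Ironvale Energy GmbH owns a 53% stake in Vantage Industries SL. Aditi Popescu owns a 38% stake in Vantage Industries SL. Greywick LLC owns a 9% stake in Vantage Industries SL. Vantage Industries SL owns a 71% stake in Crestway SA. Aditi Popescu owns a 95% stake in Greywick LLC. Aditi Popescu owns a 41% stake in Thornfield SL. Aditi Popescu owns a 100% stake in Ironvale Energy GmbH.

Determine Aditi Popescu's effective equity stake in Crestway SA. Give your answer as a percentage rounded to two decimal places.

70.68%

Aditi reaches Crestway along 3 paths.
Via Greywick → Vantage: 95% × 9% × 71% = 6.0705%.
Via Vantage: 38% × 71% = 26.98%.
Via Ironvale → Vantage: 100% × 53% × 71% = 37.63%.
Total: 6.0705% + 26.98% + 37.63% = 70.6805%.
Rounded: 70.68%.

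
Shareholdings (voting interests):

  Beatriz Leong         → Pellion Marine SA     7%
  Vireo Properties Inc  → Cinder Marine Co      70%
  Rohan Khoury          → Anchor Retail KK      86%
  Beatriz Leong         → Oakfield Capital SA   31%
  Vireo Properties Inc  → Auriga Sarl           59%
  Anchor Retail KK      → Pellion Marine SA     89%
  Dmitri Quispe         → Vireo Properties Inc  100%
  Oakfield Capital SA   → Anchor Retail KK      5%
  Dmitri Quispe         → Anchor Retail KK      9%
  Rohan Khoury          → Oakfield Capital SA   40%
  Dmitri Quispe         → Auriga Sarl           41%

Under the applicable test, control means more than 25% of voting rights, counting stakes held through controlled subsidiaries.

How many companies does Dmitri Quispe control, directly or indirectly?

3

Dmitri holds 100% of Vireo, so Dmitri controls Vireo.
Vireo holds 70% of Cinder, so Dmitri controls Cinder.
Vireo and Dmitri together hold 59% + 41% = 100% of Auriga, so Dmitri controls Auriga.
No other company's threshold is met.
Dmitri controls 3 companies.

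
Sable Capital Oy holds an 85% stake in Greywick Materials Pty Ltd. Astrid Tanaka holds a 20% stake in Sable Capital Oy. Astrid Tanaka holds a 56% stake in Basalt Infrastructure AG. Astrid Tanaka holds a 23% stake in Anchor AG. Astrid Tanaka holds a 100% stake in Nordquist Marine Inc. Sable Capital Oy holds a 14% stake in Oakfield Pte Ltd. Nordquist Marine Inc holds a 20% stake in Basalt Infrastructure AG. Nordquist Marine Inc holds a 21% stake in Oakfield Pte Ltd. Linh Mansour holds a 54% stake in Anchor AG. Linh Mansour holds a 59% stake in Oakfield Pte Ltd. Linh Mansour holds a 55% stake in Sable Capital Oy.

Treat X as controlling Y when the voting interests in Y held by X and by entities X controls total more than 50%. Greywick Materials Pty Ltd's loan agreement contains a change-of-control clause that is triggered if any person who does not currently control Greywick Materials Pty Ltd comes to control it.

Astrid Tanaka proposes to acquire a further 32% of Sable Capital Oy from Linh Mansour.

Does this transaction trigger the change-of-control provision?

The purchase adds only to Astrid's holdings (Linh's stake shrinks), so Astrid is the only person who could newly come to control Greywick.
Astrid holds 100% of Nordquist, so Astrid controls Nordquist.
Astrid and Nordquist together hold 56% + 20% = 76% of Basalt, so Astrid controls Basalt.
Neither Astrid nor any entity Astrid controls holds any voting interest in Greywick.
So before the transaction, Astrid does not control Greywick.
After the purchase, Astrid's direct stake in Sable rises to 20% + 32% = 52%, and Linh's stake falls to 23%.
Astrid holds 52% of Sable, so Astrid controls Sable.
Sable holds 85% of Greywick, so Astrid controls Greywick.
Astrid did not control Greywick before and does after, so the clause is triggered.

Yes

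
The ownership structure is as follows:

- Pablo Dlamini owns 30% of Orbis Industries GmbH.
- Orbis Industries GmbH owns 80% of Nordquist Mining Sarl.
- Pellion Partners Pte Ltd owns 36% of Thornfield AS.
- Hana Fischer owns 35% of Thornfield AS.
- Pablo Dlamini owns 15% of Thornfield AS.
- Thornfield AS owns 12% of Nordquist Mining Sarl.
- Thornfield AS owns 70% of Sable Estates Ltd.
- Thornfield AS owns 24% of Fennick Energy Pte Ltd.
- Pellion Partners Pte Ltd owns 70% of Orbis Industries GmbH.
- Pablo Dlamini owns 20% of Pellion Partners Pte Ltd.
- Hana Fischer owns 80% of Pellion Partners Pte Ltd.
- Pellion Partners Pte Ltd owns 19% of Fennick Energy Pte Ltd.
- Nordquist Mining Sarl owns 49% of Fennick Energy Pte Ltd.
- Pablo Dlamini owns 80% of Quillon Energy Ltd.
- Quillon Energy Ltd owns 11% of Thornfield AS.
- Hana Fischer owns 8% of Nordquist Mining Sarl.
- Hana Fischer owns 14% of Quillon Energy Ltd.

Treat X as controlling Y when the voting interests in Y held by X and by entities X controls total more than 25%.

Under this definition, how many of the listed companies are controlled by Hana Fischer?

Hana holds 80% of Pellion, so Hana controls Pellion.
Pellion holds 70% of Orbis, so Hana controls Orbis.
Hana and Pellion together hold 35% + 36% = 71% of Thornfield, so Hana controls Thornfield.
Orbis and Thornfield and Hana together hold 80% + 12% + 8% = 100% of Nordquist, so Hana controls Nordquist.
Thornfield holds 70% of Sable, so Hana controls Sable.
Thornfield and Nordquist and Pellion together hold 24% + 49% + 19% = 92% of Fennick, so Hana controls Fennick.
No other company's threshold is met.
Hana controls 6 companies.

6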